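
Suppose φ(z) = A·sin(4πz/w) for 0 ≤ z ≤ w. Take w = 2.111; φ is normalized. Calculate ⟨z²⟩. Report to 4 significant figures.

⟨z²⟩ = ∫ z^2 |φ|² dz over the full domain.
The ratio of the moment integral to the normalization integral gives ⟨z²⟩ = -w^2/(32·π^2) + w^2/3.
With w = 2.111, ⟨z^2⟩ = 1.4713.

⟨z^2⟩ ≈ 1.471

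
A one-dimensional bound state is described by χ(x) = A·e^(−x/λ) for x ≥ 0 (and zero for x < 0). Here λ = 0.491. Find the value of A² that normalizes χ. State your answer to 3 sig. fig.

Normalization requires ∫|χ|² dx = 1, integrated from 0 to ∞.
Recall ∫₀^∞ x^m e^(−x/β) dx = m!·β^(m+1), carrying out the integral gives A² · λ/2.
Setting this equal to 1 gives A² = 1/(λ/2).
Substituting λ = 0.491 gives A² = 4.073, so A = 2.018.

A^2 ≈ 4.07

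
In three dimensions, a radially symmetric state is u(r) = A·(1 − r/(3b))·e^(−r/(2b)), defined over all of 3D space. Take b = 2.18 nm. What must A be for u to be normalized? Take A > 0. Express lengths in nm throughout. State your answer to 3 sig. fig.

A ≈ 0.107 nm^(-3/2)

The normalization condition is ∫|u|² 4πr² dr = 1 from 0 to ∞.
In 3D with spherical symmetry the volume element is 4πr² dr.
The integral (without the A² prefactor) comes out to 8·π·b^3/3.
Setting this equal to 1 gives A² = 1/(8·π·b^3/3).
Plugging in b = 2.18 yields A = 0.1073.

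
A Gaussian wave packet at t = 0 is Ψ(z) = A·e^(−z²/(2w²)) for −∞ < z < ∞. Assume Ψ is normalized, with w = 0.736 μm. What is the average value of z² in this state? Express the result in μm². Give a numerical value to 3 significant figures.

⟨z²⟩ = ∫ z^2 |Ψ|² dz over the full domain.
Since the A² factors cancel between numerator and denominator, ⟨z²⟩ = w^2/2.
With w = 0.736, ⟨z^2⟩ = 0.2708.

⟨z^2⟩ ≈ 0.271 μm^2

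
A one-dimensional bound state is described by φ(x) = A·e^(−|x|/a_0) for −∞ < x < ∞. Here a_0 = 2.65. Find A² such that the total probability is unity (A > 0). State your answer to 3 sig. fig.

A^2 ≈ 0.377

The normalization condition is ∫|φ|² dx = 1 from −∞ to ∞.
With ∫₀^∞ x^0 e^(−αx) dx = 0!/α^1, with φ = A·e^(−|x|/a_0), the integral evaluates to A²·[a_0].
Hence A² = 1/[a_0].
Plugging in a_0 = 2.65 yields A = 0.6143.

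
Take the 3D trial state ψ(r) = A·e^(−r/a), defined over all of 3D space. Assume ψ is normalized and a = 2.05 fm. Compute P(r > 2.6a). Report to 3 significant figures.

P ≈ 0.109

Integrate the radial probability density 4πr²|ψ|² over r > 2.6a.
The full normalization integral is A²·[π·a^3] = 1, fixing A².
Substituting u = r/a, A², 4π and the length scale all cancel in the ratio: P = ∫_{2.6}^{∞} u^2·e^(-2·u) du / ∫_{0}^{∞} u^2·e^(-2·u) du.
An antiderivative of u^2·e^(-2·u) is -(2·u^2 + 2·u + 1)·e^(-2·u)/4; evaluating from 2.6 to ∞ gives 493·e^(-26/5)/100, while the full integral is 1/4.
The region integral divided by the full integral gives P = 0.1088.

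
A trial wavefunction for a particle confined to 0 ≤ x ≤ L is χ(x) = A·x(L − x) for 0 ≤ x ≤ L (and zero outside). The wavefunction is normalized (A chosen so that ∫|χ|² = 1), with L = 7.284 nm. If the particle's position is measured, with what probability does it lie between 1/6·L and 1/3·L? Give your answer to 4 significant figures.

P ≈ 0.1744

The probability is P = ∫ |χ|² dx over [1/6·L, 1/3·L].
Since A² = 1/(L^5/30), this is the region integral divided by the full normalization integral.
Let u = x/L; then A² and the length scale cancel, so P = ∫_{1/6}^{1/3} u^2·(1 - u)^2 du ÷ ∫_{0}^{1} u^2·(1 - u)^2 du.
Using ∫ u^2·(1 - u)^2 du = u^3·(6·u^2 - 15·u + 10)/30, the numerator is ≈ 0.00581276 and the denominator is 1/30.
Evaluating gives P = 113/648.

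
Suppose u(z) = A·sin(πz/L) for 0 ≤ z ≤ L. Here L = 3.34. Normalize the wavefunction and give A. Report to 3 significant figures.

A ≈ 0.774

Require ∫ |u|² dz = 1 over the whole domain.
Using sin²θ = (1 − cos 2θ)/2, the integral (without the A² prefactor) comes out to L/2.
Hence A² = 1/[L/2].
Substituting L = 3.34 gives A² = 0.5988, so A = 0.7738.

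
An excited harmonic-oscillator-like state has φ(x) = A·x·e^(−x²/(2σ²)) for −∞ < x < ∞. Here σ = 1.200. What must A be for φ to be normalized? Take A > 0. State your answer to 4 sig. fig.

A ≈ 0.8081

We need A² ∫|f|² dx = 1, taking the integral from −∞ to ∞.
∫|φ|² dx = A²·(√(π)·σ^3/2).
Setting this equal to 1 gives A² = 1/(√(π)·σ^3/2).
With σ = 1.200: A² = 0.65300 and A = 0.80808.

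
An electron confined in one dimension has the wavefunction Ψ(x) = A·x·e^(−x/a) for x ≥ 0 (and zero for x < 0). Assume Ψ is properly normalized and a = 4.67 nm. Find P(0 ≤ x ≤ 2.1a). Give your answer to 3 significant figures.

|Ψ|² is the probability density, so P = ∫_{0}^{2.1a} |Ψ|² dx.
The normalization integral ∫|Ψ|²dx over the whole domain equals a^3/4·A², and A² cancels in the ratio.
Substituting u = x/a, A² and the length scale cancel in the ratio: P = ∫_{0}^{2.1} u^2·e^(-2·u) du / ∫_{0}^{∞} u^2·e^(-2·u) du.
Using ∫ u^2·e^(-2·u) du = -(2·u^2 + 2·u + 1)·e^(-2·u)/4, the numerator is 1/4 - 701·e^(-21/5)/200 and the denominator is 1/4.
Evaluating gives P = 0.7898.

P ≈ 0.790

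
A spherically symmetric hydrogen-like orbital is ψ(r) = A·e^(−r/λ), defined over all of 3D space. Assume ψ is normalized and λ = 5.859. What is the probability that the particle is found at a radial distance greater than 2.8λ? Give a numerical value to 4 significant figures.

P ≈ 0.08239

P = ∫ |ψ|² 4πr² dr over r > 2.8λ.
The full normalization integral is A²·[π·λ^3] = 1, fixing A².
Substituting u = r/λ, A², 4π and the length scale all cancel in the ratio: P = ∫_{2.8}^{∞} u^2·e^(-2·u) du / ∫_{0}^{∞} u^2·e^(-2·u) du.
Using ∫ u^2·e^(-2·u) du = -(2·u^2 + 2·u + 1)·e^(-2·u)/4, the numerator is 557·e^(-28/5)/100 and the denominator is 1/4.
The region integral divided by the full integral gives P = 0.082388.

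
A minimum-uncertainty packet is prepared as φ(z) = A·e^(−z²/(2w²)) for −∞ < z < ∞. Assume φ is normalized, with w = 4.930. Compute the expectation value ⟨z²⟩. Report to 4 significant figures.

⟨z^2⟩ ≈ 12.15

⟨z²⟩ = ∫ z^2 |φ|² dz over the full domain.
Differentiating ∫e^(−αz²) dz = √(π/α) under α to get the higher moments, since the A² factors cancel between numerator and denominator, ⟨z²⟩ = w^2/2.
With w = 4.930, ⟨z^2⟩ = 12.152.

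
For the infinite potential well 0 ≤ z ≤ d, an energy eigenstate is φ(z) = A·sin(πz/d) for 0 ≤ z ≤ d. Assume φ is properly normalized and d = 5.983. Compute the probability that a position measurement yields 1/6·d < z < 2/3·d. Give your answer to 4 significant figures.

The probability is P = ∫ |φ|² dz over [1/6·d, 2/3·d].
The normalization integral ∫|φ|²dz over the whole domain equals d/2·A², and A² cancels in the ratio.
Substituting u = z/d, A² and the length scale cancel in the ratio: P = ∫_{1/6}^{2/3} sin(π·u)^2 du / ∫_{0}^{1} sin(π·u)^2 du.
Using ∫ sin(π·u)^2 du = u/2 - sin(2·π·u)/(4·π), the numerator is √(3)/(4·π) + 1/4 and the denominator is 1/2.
This works out to P = (√(3) + π)/(2·π).

P ≈ 0.7757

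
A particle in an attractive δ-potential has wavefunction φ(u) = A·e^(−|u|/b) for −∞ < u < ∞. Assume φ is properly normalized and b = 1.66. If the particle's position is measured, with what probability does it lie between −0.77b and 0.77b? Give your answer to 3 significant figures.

P ≈ 0.786

|φ|² is the probability density, so P = ∫_{−0.77b}^{0.77b} |φ|² du.
The normalization integral ∫|φ|²du over the whole domain equals b·A², and A² cancels in the ratio.
Both integrals are even about u = 0, so only the u ≥ 0 halves are needed (the factors of 2 cancel). Let t = u/b; then A² and the length scale cancel, so P = ∫_{0}^{0.77} e^(-2·t) dt ÷ ∫_{0}^{∞} e^(-2·t) dt.
An antiderivative of e^(-2·t) is -e^(-2·t)/2; evaluating from 0 to 0.77 gives 1/2 - e^(-77/50)/2, while the full integral is 1/2.
This works out to P = 0.7856.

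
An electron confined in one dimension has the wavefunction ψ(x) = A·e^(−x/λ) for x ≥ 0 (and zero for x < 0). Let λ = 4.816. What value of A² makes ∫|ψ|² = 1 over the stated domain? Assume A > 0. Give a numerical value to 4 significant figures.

Normalization requires ∫|ψ|² dx = 1, integrated from 0 to ∞.
Using ∫₀^∞ xⁿ e^(−αx) dx = n!/αⁿ⁺¹, the integral (without the A² prefactor) comes out to λ/2.
Setting this equal to 1 gives A² = 1/(λ/2).
Substituting λ = 4.816 gives A² = 0.41528, so A = 0.64442.

A^2 ≈ 0.4153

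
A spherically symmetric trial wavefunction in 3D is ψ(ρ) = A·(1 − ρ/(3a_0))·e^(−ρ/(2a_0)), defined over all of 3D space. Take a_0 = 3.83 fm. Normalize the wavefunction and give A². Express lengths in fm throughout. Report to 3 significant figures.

Normalization requires ∫|ψ|² 4πρ² dρ = 1, integrated from 0 to ∞.
The angular integral contributes 4π, leaving ∫₀^∞ ρ²|ψ|² dρ.
Carrying out the integral gives A² · 8·π·a_0^3/3.
Plugging in a_0 = 3.83 yields A = 0.04609.

A^2 ≈ 0.00212 fm^(-3)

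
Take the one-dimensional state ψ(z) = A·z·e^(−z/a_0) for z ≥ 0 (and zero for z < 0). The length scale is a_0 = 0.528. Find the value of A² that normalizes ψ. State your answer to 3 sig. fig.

A^2 ≈ 27.2

The normalization condition is ∫|ψ|² dz = 1 from 0 to ∞.
With ∫₀^∞ z^2 e^(−αz) dz = 2!/α^3, carrying out the integral gives A² · a_0^3/4.
Setting this equal to 1 gives A² = 1/(a_0^3/4).
With a_0 = 0.528: A² = 27.17 and A = 5.213.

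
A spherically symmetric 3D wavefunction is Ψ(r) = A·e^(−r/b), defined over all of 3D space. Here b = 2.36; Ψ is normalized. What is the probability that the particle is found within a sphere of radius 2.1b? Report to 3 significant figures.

P ≈ 0.790

Integrate the radial probability density 4πr²|Ψ|² over r ≤ 2.1b.
A² is fixed by ∫₀^∞ 4πr²|Ψ|² dr = 1, i.e. A² = (π·b^3)^(−1).
Let u = r/b; then A², 4π and the length scale all cancel, so P = ∫_{0}^{2.1} u^2·e^(-2·u) du ÷ ∫_{0}^{∞} u^2·e^(-2·u) du.
With ∫ u^2·e^(-2·u) du = -(2·u^2 + 2·u + 1)·e^(-2·u)/4 + C, the region integral is 1/4 - 701·e^(-21/5)/200 and the full one is 1/4.
This evaluates to P = 0.7898.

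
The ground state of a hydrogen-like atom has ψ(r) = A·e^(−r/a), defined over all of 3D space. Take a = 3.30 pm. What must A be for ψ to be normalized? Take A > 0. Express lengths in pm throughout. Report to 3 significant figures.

The normalization condition is ∫|ψ|² 4πr² dr = 1 from 0 to ∞.
(Spherical symmetry: dV = 4πr² dr.)
Carrying out the integral gives A² · π·a^3.
Hence A² = 1/[π·a^3].
With a = 3.30: A² = 0.008857 and A = 0.09411.

A ≈ 0.0941 pm^(-3/2)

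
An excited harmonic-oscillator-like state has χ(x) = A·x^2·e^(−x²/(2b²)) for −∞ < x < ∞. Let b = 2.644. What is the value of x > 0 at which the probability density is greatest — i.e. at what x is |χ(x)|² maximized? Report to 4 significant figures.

Differentiate |χ(x)|² with respect to x and set to zero.
This gives x = √(2)·b.
With b = 2.644, the value of x > 0 at which the probability density is greatest is 3.7392.

x ≈ 3.739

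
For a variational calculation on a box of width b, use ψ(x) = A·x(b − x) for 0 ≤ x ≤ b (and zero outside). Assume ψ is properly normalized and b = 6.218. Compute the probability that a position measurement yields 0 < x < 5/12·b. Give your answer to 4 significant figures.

P ≈ 0.3466

The probability is P = ∫ |ψ|² dx over [0, 5/12·b].
The normalization integral ∫|ψ|²dx over the whole domain equals b^5/30·A², and A² cancels in the ratio.
Substituting u = x/b, A² and the length scale cancel in the ratio: P = ∫_{0}^{5/12} u^2·(1 - u)^2 du / ∫_{0}^{1} u^2·(1 - u)^2 du.
An antiderivative of u^2·(1 - u)^2 is u^3·(6·u^2 - 15·u + 10)/30; evaluating from 0 to 5/12 gives ≈ 0.0115540, while the full integral is 1/30.
Taking the ratio, P = 0.34662.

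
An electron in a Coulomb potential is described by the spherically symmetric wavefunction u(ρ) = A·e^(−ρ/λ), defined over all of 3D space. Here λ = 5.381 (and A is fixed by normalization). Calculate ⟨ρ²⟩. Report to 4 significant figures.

⟨ρ²⟩ = ∫ ρ^2 |u|² 4πρ² dρ over the full domain.
Recall ∫₀^∞ ρ^m e^(−ρ/β) dρ = m!·β^(m+1), since the A² factors cancel between numerator and denominator, ⟨ρ²⟩ = 3·λ^2.
Putting λ = 5.381 gives 86.865.

⟨ρ^2⟩ ≈ 86.87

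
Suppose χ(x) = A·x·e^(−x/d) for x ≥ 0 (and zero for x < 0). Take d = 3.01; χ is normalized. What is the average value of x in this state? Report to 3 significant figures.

⟨x⟩ = ∫ x |χ|² dx over the full domain.
Recall ∫₀^∞ x^m e^(−x/β) dx = m!·β^(m+1), the ratio of the moment integral to the normalization integral gives ⟨x⟩ = 3·d/2.
With d = 3.01, ⟨x⟩ = 4.515.

⟨x⟩ ≈ 4.52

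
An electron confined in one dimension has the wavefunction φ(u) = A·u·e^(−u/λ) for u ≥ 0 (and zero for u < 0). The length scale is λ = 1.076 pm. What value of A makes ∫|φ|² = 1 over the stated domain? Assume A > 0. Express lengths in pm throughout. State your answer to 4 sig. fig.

Normalization requires ∫|φ|² du = 1, integrated from 0 to ∞.
Recall ∫₀^∞ u^m e^(−u/β) du = m!·β^(m+1), the integral (without the A² prefactor) comes out to λ^3/4.
Setting this equal to 1 gives A² = 1/(λ^3/4).
Plugging in λ = 1.076 yields A = 1.7919.

A ≈ 1.792 pm^(-3/2)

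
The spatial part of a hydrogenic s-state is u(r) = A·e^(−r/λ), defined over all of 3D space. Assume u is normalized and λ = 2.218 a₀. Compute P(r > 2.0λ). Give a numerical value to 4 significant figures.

P = ∫ |u|² 4πr² dr over r > 2.0λ.
A² is fixed by ∫₀^∞ 4πr²|u|² dr = 1, i.e. A² = (π·λ^3)^(−1).
Let t = r/λ; then A², 4π and the length scale all cancel, so P = ∫_{2.0}^{∞} t^2·e^(-2·t) dt ÷ ∫_{0}^{∞} t^2·e^(-2·t) dt.
Using ∫ t^2·e^(-2·t) dt = -(2·t^2 + 2·t + 1)·e^(-2·t)/4, the numerator is 13·e^(-4)/4 and the denominator is 1/4.
This evaluates to P = 0.23810.

P ≈ 0.2381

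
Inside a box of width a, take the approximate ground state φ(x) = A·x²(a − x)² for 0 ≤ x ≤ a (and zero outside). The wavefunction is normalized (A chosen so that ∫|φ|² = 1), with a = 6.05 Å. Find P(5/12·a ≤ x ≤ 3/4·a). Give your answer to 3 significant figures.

|φ|² is the probability density, so P = ∫_{5/12·a}^{3/4·a} |φ|² dx.
Since A² = 1/(a^9/630), this is the region integral divided by the full normalization integral.
Substituting u = x/a, A² and the length scale cancel in the ratio: P = ∫_{5/12}^{3/4} u^4·(1 - u)^4 du / ∫_{0}^{1} u^4·(1 - u)^4 du.
Using ∫ u^4·(1 - u)^4 du = u^5·(70·u^4 - 315·u^3 + 540·u^2 - 420·u + 126)/630, the numerator is ≈ 0.0010298 and the denominator is 1/630.
Taking the ratio, P = 0.6487.

P ≈ 0.649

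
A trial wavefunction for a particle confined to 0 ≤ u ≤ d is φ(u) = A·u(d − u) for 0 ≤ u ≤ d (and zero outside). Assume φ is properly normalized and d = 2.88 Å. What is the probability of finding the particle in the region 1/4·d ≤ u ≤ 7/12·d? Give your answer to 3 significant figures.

|φ|² is the probability density, so P = ∫_{1/4·d}^{7/12·d} |φ|² du.
Since A² = 1/(d^5/30), this is the region integral divided by the full normalization integral.
Let t = u/d; then A² and the length scale cancel, so P = ∫_{1/4}^{7/12} t^2·(1 - t)^2 dt ÷ ∫_{0}^{1} t^2·(1 - t)^2 dt.
An antiderivative of t^2·(1 - t)^2 is t^3·(6·t^2 - 15·t + 10)/30; evaluating from 1/4 to 7/12 gives ≈ 0.018329, while the full integral is 1/30.
This works out to P = 0.5499.

P ≈ 0.550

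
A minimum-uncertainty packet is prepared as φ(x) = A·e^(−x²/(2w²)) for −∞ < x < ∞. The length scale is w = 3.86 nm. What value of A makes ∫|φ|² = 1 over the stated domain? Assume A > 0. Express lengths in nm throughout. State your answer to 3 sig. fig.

We need A² ∫|f|² dx = 1, taking the integral from −∞ to ∞.
Differentiating ∫e^(−αx²) dx = √(π/α) under α to get the higher moments, the integral (without the A² prefactor) comes out to √(π)·w.
Substituting w = 3.86 gives A² = 0.1462, so A = 0.3823.

A ≈ 0.382 nm^(-1/2)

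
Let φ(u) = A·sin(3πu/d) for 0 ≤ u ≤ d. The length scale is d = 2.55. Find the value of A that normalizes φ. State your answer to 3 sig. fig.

Require ∫ |φ|² du = 1 over the whole domain.
With ∫₀^d sin²(nπu/d) du = d/2, with φ = A·sin(3πu/d), the integral evaluates to A²·[d/2].
Setting this equal to 1 gives A² = 1/(d/2).
Substituting d = 2.55 gives A² = 0.7843, so A = 0.8856.

A ≈ 0.886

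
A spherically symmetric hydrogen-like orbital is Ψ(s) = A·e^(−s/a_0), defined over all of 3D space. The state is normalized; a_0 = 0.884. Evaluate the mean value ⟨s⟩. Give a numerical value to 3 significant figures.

⟨s⟩ ≈ 1.33

⟨s⟩ = ∫ s |Ψ|² 4πs² ds over the full domain.
The ratio of the moment integral to the normalization integral gives ⟨s⟩ = 3·a_0/2.
With a_0 = 0.884, ⟨s⟩ = 1.326.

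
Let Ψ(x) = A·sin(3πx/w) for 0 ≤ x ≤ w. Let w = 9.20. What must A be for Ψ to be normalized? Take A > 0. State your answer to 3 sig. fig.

A ≈ 0.466

Normalization requires ∫|Ψ|² dx = 1, integrated from 0 to w.
Using sin²θ = (1 − cos 2θ)/2, with Ψ = A·sin(3πx/w), the integral evaluates to A²·[w/2].
So A² = (w/2)^(−1).
With w = 9.20: A² = 0.2174 and A = 0.4663.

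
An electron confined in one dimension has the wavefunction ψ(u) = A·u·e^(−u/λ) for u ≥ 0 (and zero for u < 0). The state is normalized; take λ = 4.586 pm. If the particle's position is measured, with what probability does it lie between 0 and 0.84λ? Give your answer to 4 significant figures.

|ψ|² is the probability density, so P = ∫_{0}^{0.84λ} |ψ|² du.
The normalization integral ∫|ψ|²du over the whole domain equals λ^3/4·A², and A² cancels in the ratio.
Let t = u/λ; then A² and the length scale cancel, so P = ∫_{0}^{0.84} t^2·e^(-2·t) dt ÷ ∫_{0}^{∞} t^2·e^(-2·t) dt.
With ∫ t^2·e^(-2·t) dt = -(2·t^2 + 2·t + 1)·e^(-2·t)/4 + C, the region integral is 1/4 - 2557·e^(-42/25)/2500 and the full one is 1/4.
The result is P = 0.23751.

P ≈ 0.2375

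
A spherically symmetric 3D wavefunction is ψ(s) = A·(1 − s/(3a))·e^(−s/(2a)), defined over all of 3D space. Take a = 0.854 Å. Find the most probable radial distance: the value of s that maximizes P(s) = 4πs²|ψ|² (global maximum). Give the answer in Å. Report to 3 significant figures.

The maximum of P(s) = 4πs²|ψ|² occurs where its derivative vanishes.
This gives s = a.
With a = 0.854, the most probable radial distance is 0.8540 Å.

s ≈ 0.854 Å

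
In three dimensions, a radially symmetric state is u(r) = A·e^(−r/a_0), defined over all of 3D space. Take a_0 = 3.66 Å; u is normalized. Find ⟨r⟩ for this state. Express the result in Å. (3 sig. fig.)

⟨r⟩ ≈ 5.49 Å

⟨r⟩ = ∫ r |u|² 4πr² dr over the full domain.
With ∫₀^∞ r^3 e^(−αr) dr = 3!/α^4, evaluating both integrals, ⟨r⟩ = 3·a_0/2.
Putting a_0 = 3.66 gives 5.490.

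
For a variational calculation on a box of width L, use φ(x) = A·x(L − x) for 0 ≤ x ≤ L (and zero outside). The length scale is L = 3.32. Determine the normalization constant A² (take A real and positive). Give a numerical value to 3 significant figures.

A^2 ≈ 0.0744

The normalization condition is ∫|φ|² dx = 1 from 0 to L.
The integral (without the A² prefactor) comes out to L^5/30.
Hence A² = 1/[L^5/30].
Plugging in L = 3.32 yields A = 0.2727.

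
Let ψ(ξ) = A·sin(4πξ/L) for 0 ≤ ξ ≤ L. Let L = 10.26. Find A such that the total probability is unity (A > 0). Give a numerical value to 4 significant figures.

A ≈ 0.4415

Require ∫ |ψ|² dξ = 1 over the whole domain.
Carrying out the integral gives A² · L/2.
Plugging in L = 10.26 yields A = 0.44151.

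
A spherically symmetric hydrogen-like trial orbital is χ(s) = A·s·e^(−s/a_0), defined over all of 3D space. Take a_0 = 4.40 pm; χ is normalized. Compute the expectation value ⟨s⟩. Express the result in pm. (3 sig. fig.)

⟨s⟩ = ∫ s |χ|² 4πs² ds over the full domain.
Evaluating both integrals, ⟨s⟩ = 5·a_0/2.
Putting a_0 = 4.40 gives 11.00.

⟨s⟩ ≈ 11.0 pm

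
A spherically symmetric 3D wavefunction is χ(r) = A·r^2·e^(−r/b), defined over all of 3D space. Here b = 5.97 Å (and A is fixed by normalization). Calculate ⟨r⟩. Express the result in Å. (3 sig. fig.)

⟨r⟩ ≈ 20.9 Å

The expectation value is the |χ|²-weighted average of r: ∫ r|χ|² 4πr² dr.
Recall ∫₀^∞ r^m e^(−r/β) dr = m!·β^(m+1), since the A² factors cancel between numerator and denominator, ⟨r⟩ = 7·b/2.
Putting b = 5.97 gives 20.90.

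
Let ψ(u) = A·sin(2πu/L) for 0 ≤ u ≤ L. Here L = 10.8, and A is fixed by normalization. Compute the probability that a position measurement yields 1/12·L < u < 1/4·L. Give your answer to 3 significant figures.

P = ∫_{1/12·L}^{1/4·L} |ψ(u)|² du.
With A² fixed by ∫|ψ|² = 1, i.e. A² = (L/2)^(−1), substitute and integrate.
Let t = u/L; then A² and the length scale cancel, so P = ∫_{1/12}^{1/4} sin(2·π·t)^2 dt ÷ ∫_{0}^{1} sin(2·π·t)^2 dt.
An antiderivative of sin(2·π·t)^2 is t/2 - sin(4·π·t)/(8·π); evaluating from 1/12 to 1/4 gives √(3)/(16·π) + 1/12, while the full integral is 1/2.
Taking the ratio, P = (√(3)/8 + π/6)/π.

P ≈ 0.236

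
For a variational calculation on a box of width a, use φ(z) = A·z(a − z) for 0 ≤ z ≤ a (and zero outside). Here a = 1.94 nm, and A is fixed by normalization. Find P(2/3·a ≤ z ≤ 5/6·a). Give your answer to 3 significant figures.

P ≈ 0.174

The probability is P = ∫ |φ|² dz over [2/3·a, 5/6·a].
Since A² = 1/(a^5/30), this is the region integral divided by the full normalization integral.
Substituting u = z/a, A² and the length scale cancel in the ratio: P = ∫_{2/3}^{5/6} u^2·(1 - u)^2 du / ∫_{0}^{1} u^2·(1 - u)^2 du.
With ∫ u^2·(1 - u)^2 du = u^3·(6·u^2 - 15·u + 10)/30 + C, the region integral is ≈ 0.0058128 and the full one is 1/30.
The result is P = 113/648.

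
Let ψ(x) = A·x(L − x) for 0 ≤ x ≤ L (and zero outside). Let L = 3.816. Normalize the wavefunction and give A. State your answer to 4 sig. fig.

Require ∫ |ψ|² dx = 1 over the whole domain.
Expanding the polynomial and integrating term by term, the integral (without the A² prefactor) comes out to L^5/30.
Setting this equal to 1 gives A² = 1/(L^5/30).
Substituting L = 3.816 gives A² = 0.037075, so A = 0.19255.

A ≈ 0.1925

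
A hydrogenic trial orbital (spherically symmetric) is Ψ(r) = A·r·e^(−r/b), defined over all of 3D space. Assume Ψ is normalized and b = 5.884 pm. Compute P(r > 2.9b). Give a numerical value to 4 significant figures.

P ≈ 0.3127

With dV = 4πr²dr, the probability is ∫|Ψ|² dV over r > 2.9b.
Normalization gives A² = 1/(3·π·b^5).
In terms of u = r/b (A², 4π and the length scale all cancel between numerator and denominator), P = [∫_{2.9}^{∞} u^4·e^(-2·u) du] / [∫_{0}^{∞} u^4·e^(-2·u) du].
An antiderivative of u^4·e^(-2·u) is -(u^4/2 + u^3 + 3·u^2/2 + 3·u/2 + 3/4)·e^(-2·u); evaluating from 2.9 to ∞ gives ≈ 0.234539, while the full integral is 3/4.
This evaluates to P = 0.31272.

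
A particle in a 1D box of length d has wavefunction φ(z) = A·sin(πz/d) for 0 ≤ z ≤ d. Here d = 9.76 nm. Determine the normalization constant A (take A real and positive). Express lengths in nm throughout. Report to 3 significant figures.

A ≈ 0.453 nm^(-1/2)

Normalization requires ∫|φ|² dz = 1, integrated from 0 to d.
Carrying out the integral gives A² · d/2.
Setting this equal to 1 gives A² = 1/(d/2).
Plugging in d = 9.76 yields A = 0.4527.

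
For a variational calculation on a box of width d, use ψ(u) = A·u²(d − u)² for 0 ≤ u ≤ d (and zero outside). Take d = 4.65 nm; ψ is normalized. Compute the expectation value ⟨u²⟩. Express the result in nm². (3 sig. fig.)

By definition ⟨u²⟩ = ∫ u^2 |ψ(u)|² du.
Expanding the polynomial and integrating term by term, since the A² factors cancel between numerator and denominator, ⟨u²⟩ = 3·d^2/11.
With d = 4.65, ⟨u^2⟩ = 5.897.

⟨u^2⟩ ≈ 5.90 nm^2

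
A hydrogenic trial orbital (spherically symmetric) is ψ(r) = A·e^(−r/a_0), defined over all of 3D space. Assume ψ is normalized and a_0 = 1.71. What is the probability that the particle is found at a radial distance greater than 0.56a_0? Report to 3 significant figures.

P ≈ 0.896

P = ∫ |ψ|² 4πr² dr over r > 0.56a_0.
The full normalization integral is A²·[π·a_0^3] = 1, fixing A².
Substituting u = r/a_0, A², 4π and the length scale all cancel in the ratio: P = ∫_{0.56}^{∞} u^2·e^(-2·u) du / ∫_{0}^{∞} u^2·e^(-2·u) du.
An antiderivative of u^2·e^(-2·u) is -(2·u^2 + 2·u + 1)·e^(-2·u)/4; evaluating from 0.56 to ∞ gives 1717·e^(-28/25)/2500, while the full integral is 1/4.
Taking the ratio yields P = 0.8964.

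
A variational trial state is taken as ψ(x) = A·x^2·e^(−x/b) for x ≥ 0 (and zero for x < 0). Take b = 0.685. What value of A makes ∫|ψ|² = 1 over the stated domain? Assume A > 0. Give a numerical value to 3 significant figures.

Require ∫ |ψ|² dx = 1 over the whole domain.
The integral (without the A² prefactor) comes out to 3·b^5/4.
So A² = (3·b^5/4)^(−1).
Plugging in b = 0.685 yields A = 2.973.

A ≈ 2.97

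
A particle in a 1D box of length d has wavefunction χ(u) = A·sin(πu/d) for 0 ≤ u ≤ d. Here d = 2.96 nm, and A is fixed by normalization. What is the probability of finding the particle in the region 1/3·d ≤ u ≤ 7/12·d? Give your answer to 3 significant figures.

P ≈ 0.467

P = ∫_{1/3·d}^{7/12·d} |χ(u)|² du.
The normalization integral ∫|χ|²du over the whole domain equals d/2·A², and A² cancels in the ratio.
Substituting t = u/d, A² and the length scale cancel in the ratio: P = ∫_{1/3}^{7/12} sin(π·t)^2 dt / ∫_{0}^{1} sin(π·t)^2 dt.
With ∫ sin(π·t)^2 dt = t/2 - sin(2·π·t)/(4·π) + C, the region integral is 1/(8·π) + √(3)/(8·π) + 1/8 and the full one is 1/2.
This works out to P = (1 + √(3) + π)/(4·π).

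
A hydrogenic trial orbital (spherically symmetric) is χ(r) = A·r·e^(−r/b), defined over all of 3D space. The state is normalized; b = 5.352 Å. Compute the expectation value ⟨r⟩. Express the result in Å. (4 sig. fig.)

⟨r⟩ ≈ 13.38 Å

The expectation value is the |χ|²-weighted average of r: ∫ r|χ|² 4πr² dr.
Since the A² factors cancel between numerator and denominator, ⟨r⟩ = 5·b/2.
Putting b = 5.352 gives 13.380.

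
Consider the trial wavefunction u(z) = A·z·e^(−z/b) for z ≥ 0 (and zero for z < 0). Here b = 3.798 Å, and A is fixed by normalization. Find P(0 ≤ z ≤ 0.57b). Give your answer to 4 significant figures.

P ≈ 0.1078

The probability is P = ∫ |u|² dz over [0, 0.57b].
With A² fixed by ∫|u|² = 1, i.e. A² = (b^3/4)^(−1), substitute and integrate.
Let t = z/b; then A² and the length scale cancel, so P = ∫_{0}^{0.57} t^2·e^(-2·t) dt ÷ ∫_{0}^{∞} t^2·e^(-2·t) dt.
Using ∫ t^2·e^(-2·t) dt = -(2·t^2 + 2·t + 1)·e^(-2·t)/4, the numerator is ≈ 0.0269422 and the denominator is 1/4.
Evaluating gives P = 0.10777.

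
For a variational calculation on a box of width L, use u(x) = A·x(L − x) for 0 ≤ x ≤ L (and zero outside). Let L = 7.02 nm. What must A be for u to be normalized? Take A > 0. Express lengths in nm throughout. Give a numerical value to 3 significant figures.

We need A² ∫|f|² dx = 1, taking the integral from 0 to L.
Expanding the polynomial and integrating term by term, carrying out the integral gives A² · L^5/30.
Hence A² = 1/[L^5/30].
Substituting L = 7.02 gives A² = 0.001760, so A = 0.04195.

A ≈ 0.0419 nm^(-5/2)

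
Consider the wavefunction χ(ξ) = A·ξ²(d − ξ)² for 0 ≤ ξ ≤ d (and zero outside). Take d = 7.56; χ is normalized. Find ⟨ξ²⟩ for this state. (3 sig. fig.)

⟨ξ^2⟩ ≈ 15.6

The expectation value is the |χ|²-weighted average of ξ^2: ∫ ξ^2|χ|² dξ.
Expanding the polynomial and integrating term by term, evaluating both integrals, ⟨ξ²⟩ = 3·d^2/11.
With d = 7.56, ⟨ξ^2⟩ = 15.59.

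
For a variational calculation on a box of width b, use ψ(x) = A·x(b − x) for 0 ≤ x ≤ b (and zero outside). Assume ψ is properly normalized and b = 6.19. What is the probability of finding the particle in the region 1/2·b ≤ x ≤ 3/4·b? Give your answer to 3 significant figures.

P ≈ 0.396

P = ∫_{1/2·b}^{3/4·b} |ψ(x)|² dx.
With A² fixed by ∫|ψ|² = 1, i.e. A² = (b^5/30)^(−1), substitute and integrate.
Let u = x/b; then A² and the length scale cancel, so P = ∫_{1/2}^{3/4} u^2·(1 - u)^2 du ÷ ∫_{0}^{1} u^2·(1 - u)^2 du.
Using ∫ u^2·(1 - u)^2 du = u^3·(6·u^2 - 15·u + 10)/30, the numerator is ≈ 0.013216 and the denominator is 1/30.
Taking the ratio, P = 203/512.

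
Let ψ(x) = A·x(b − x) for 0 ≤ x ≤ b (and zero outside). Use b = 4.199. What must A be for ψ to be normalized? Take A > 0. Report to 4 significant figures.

A ≈ 0.1516

Normalization requires ∫|ψ|² dx = 1, integrated from 0 to b.
Expanding the polynomial and integrating term by term, ∫|ψ|² dx = A²·(b^5/30).
Substituting b = 4.199 gives A² = 0.022982, so A = 0.15160.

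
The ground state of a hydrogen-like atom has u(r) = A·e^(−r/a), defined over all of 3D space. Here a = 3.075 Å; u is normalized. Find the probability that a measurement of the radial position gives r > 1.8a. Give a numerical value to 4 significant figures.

With dV = 4πr²dr, the probability is ∫|u|² dV over r > 1.8a.
Normalization gives A² = 1/(π·a^3).
Let t = r/a; then A², 4π and the length scale all cancel, so P = ∫_{1.8}^{∞} t^2·e^(-2·t) dt ÷ ∫_{0}^{∞} t^2·e^(-2·t) dt.
Using ∫ t^2·e^(-2·t) dt = -(2·t^2 + 2·t + 1)·e^(-2·t)/4, the numerator is 277·e^(-18/5)/100 and the denominator is 1/4.
This evaluates to P = 0.30275.

P ≈ 0.3027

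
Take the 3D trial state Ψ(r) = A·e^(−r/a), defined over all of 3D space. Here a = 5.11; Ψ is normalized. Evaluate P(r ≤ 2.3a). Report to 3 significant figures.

P ≈ 0.837

With dV = 4πr²dr, the probability is ∫|Ψ|² dV over r ≤ 2.3a.
The full normalization integral is A²·[π·a^3] = 1, fixing A².
In terms of u = r/a (A², 4π and the length scale all cancel between numerator and denominator), P = [∫_{0}^{2.3} u^2·e^(-2·u) du] / [∫_{0}^{∞} u^2·e^(-2·u) du].
Using ∫ u^2·e^(-2·u) du = -(2·u^2 + 2·u + 1)·e^(-2·u)/4, the numerator is 1/4 - 809·e^(-23/5)/200 and the denominator is 1/4.
The region integral divided by the full integral gives P = 0.8374.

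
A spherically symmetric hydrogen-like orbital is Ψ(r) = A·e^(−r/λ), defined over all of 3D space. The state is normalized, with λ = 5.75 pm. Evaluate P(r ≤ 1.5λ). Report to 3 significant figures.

P = ∫ |Ψ|² 4πr² dr over r ≤ 1.5λ.
The full normalization integral is A²·[π·λ^3] = 1, fixing A².
Let u = r/λ; then A², 4π and the length scale all cancel, so P = ∫_{0}^{1.5} u^2·e^(-2·u) du ÷ ∫_{0}^{∞} u^2·e^(-2·u) du.
Using ∫ u^2·e^(-2·u) du = -(2·u^2 + 2·u + 1)·e^(-2·u)/4, the numerator is 1/4 - 17·e^(-3)/8 and the denominator is 1/4.
This evaluates to P = 0.5768.

P ≈ 0.577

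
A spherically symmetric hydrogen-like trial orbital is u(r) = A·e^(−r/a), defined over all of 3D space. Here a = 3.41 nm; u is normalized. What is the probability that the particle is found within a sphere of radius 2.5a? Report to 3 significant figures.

P ≈ 0.875

With dV = 4πr²dr, the probability is ∫|u|² dV over r ≤ 2.5a.
The full normalization integral is A²·[π·a^3] = 1, fixing A².
Let t = r/a; then A², 4π and the length scale all cancel, so P = ∫_{0}^{2.5} t^2·e^(-2·t) dt ÷ ∫_{0}^{∞} t^2·e^(-2·t) dt.
Using ∫ t^2·e^(-2·t) dt = -(2·t^2 + 2·t + 1)·e^(-2·t)/4, the numerator is 1/4 - 37·e^(-5)/8 and the denominator is 1/4.
This evaluates to P = 0.8753.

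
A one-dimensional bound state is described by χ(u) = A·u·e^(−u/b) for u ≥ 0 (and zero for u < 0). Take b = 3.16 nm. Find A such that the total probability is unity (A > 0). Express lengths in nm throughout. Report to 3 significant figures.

Require ∫ |χ|² du = 1 over the whole domain.
∫|χ|² du = A²·(b^3/4).
Setting this equal to 1 gives A² = 1/(b^3/4).
With b = 3.16: A² = 0.1268 and A = 0.3560.

A ≈ 0.356 nm^(-3/2)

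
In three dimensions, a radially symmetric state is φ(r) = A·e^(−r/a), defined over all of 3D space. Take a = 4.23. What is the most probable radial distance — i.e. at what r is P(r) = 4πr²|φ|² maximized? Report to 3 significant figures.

The maximum of P(r) = 4πr²|φ|² occurs where its derivative vanishes.
This gives r = a.
With a = 4.23, the most probable radial distance is 4.230.

r ≈ 4.23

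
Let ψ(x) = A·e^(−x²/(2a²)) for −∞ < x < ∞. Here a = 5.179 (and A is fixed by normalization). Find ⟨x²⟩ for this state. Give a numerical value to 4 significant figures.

By definition ⟨x²⟩ = ∫ x^2 |ψ(x)|² dx.
Using the Gaussian integral ∫_{−∞}^{∞} e^(−αx²) dx = √(π/α), since the A² factors cancel between numerator and denominator, ⟨x²⟩ = a^2/2.
With a = 5.179, ⟨x^2⟩ = 13.411.

⟨x^2⟩ ≈ 13.41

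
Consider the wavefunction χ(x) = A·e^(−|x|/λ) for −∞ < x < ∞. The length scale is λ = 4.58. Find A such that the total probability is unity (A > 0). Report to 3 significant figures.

A ≈ 0.467

We need A² ∫|f|² dx = 1, taking the integral from −∞ to ∞.
Recall ∫₀^∞ x^m e^(−x/β) dx = m!·β^(m+1), carrying out the integral gives A² · λ.
So A² = (λ)^(−1).
Plugging in λ = 4.58 yields A = 0.4673.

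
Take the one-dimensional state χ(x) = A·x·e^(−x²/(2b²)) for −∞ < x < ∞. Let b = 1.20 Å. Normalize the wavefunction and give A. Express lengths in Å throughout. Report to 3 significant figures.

Require ∫ |χ|² dx = 1 over the whole domain.
The integral (without the A² prefactor) comes out to √(π)·b^3/2.
So A² = (√(π)·b^3/2)^(−1).
With b = 1.20: A² = 0.6530 and A = 0.8081.

A ≈ 0.808 Å^(-3/2)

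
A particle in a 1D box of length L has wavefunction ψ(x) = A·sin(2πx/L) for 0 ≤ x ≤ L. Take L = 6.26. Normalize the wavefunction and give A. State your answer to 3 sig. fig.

A ≈ 0.565

The normalization condition is ∫|ψ|² dx = 1 from 0 to L.
Using sin²θ = (1 − cos 2θ)/2, carrying out the integral gives A² · L/2.
So A² = (L/2)^(−1).
With L = 6.26: A² = 0.3195 and A = 0.5652.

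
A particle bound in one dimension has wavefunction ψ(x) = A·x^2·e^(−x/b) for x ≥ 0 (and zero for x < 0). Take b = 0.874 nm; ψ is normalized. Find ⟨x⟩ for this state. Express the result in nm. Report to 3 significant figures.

⟨x⟩ ≈ 2.19 nm

The expectation value is the |ψ|²-weighted average of x: ∫ x|ψ|² dx.
Recall ∫₀^∞ x^m e^(−x/β) dx = m!·β^(m+1), the ratio of the moment integral to the normalization integral gives ⟨x⟩ = 5·b/2.
With b = 0.874, ⟨x⟩ = 2.185.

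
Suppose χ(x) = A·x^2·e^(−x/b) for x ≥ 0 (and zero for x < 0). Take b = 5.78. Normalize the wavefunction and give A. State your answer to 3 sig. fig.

A ≈ 0.0144

The normalization condition is ∫|χ|² dx = 1 from 0 to ∞.
Recall ∫₀^∞ x^m e^(−x/β) dx = m!·β^(m+1), the integral (without the A² prefactor) comes out to 3·b^5/4.
Plugging in b = 5.78 yields A = 0.01438.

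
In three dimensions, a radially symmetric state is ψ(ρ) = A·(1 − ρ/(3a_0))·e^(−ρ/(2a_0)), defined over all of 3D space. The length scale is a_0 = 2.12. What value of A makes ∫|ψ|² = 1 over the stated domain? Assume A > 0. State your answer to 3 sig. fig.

A ≈ 0.112

The normalization condition is ∫|ψ|² 4πρ² dρ = 1 from 0 to ∞.
In 3D with spherical symmetry the volume element is 4πρ² dρ.
With ∫₀^∞ ρ^4 e^(−αρ) dρ = 4!/α^5, ∫|ψ|² 4πρ² dρ = A²·(8·π·a_0^3/3).
Setting this equal to 1 gives A² = 1/(8·π·a_0^3/3).
Substituting a_0 = 2.12 gives A² = 0.01253, so A = 0.1119.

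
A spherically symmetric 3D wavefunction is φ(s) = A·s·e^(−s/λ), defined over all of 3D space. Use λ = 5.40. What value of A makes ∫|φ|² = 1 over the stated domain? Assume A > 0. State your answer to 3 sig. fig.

The normalization condition is ∫|φ|² 4πs² ds = 1 from 0 to ∞.
With ∫₀^∞ s^4 e^(−αs) ds = 4!/α^5, carrying out the integral gives A² · 3·π·λ^5.
Hence A² = 1/[3·π·λ^5].
Substituting λ = 5.40 gives A² = 0.00002311, so A = 0.004807.

A ≈ 0.00481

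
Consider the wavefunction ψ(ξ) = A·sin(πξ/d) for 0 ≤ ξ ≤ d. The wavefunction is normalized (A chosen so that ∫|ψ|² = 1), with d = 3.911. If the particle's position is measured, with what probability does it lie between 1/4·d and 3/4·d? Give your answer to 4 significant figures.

|ψ|² is the probability density, so P = ∫_{1/4·d}^{3/4·d} |ψ|² dξ.
With A² fixed by ∫|ψ|² = 1, i.e. A² = (d/2)^(−1), substitute and integrate.
In terms of u = ξ/d (A² and the length scale cancel between numerator and denominator), P = [∫_{1/4}^{3/4} sin(π·u)^2 du] / [∫_{0}^{1} sin(π·u)^2 du].
An antiderivative of sin(π·u)^2 is u/2 - sin(2·π·u)/(4·π); evaluating from 1/4 to 3/4 gives 1/(2·π) + 1/4, while the full integral is 1/2.
The result is P = (2 + π)/(2·π).

P ≈ 0.8183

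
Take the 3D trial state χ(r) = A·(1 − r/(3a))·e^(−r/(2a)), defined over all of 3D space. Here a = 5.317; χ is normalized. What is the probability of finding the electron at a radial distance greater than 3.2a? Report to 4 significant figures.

P = ∫ |χ|² 4πr² dr over r > 3.2a.
A² is fixed by ∫₀^∞ 4πr²|χ|² dr = 1, i.e. A² = (8·π·a^3/3)^(−1).
In terms of u = r/a (A², 4π and the length scale all cancel between numerator and denominator), P = [∫_{3.2}^{∞} u^2·(1 - u/3)^2·e^(-u) du] / [∫_{0}^{∞} u^2·(1 - u/3)^2·e^(-u) du].
An antiderivative of u^2·(1 - u/3)^2·e^(-u) is (-u^4 + 2·u^3 - 3·u^2 - 6·u - 6)·e^(-u)/9; evaluating from 3.2 to ∞ gives 6614·e^(-16/5)/625, while the full integral is 2/3.
The region integral divided by the full integral gives P = 0.64704.

P ≈ 0.6470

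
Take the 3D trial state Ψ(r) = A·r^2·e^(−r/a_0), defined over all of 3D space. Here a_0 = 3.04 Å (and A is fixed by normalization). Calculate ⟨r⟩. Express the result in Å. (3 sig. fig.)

⟨r⟩ ≈ 10.6 Å

⟨r⟩ = ∫ r |Ψ|² 4πr² dr over the full domain.
With ∫₀^∞ r^7 e^(−αr) dr = 7!/α^8, since the A² factors cancel between numerator and denominator, ⟨r⟩ = 7·a_0/2.
With a_0 = 3.04, ⟨r⟩ = 10.64.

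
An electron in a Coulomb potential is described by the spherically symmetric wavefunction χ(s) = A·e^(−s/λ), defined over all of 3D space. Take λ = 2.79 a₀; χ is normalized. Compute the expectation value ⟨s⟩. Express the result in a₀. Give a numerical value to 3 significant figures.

⟨s⟩ ≈ 4.19 a₀

By definition ⟨s⟩ = ∫ s |χ(s)|² 4πs² ds.
Using ∫₀^∞ sⁿ e^(−αs) ds = n!/αⁿ⁺¹, evaluating both integrals, ⟨s⟩ = 3·λ/2.
With λ = 2.79, ⟨s⟩ = 4.185.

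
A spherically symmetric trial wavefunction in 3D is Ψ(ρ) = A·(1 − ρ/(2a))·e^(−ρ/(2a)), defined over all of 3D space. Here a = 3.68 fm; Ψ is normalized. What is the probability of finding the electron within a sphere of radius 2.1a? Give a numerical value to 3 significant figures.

Integrate the radial probability density 4πρ²|Ψ|² over ρ ≤ 2.1a.
Normalization gives A² = 1/(8·π·a^3).
In terms of u = ρ/a (A², 4π and the length scale all cancel between numerator and denominator), P = [∫_{0}^{2.1} u^2·(1 - u/2)^2·e^(-u) du] / [∫_{0}^{∞} u^2·(1 - u/2)^2·e^(-u) du].
With ∫ u^2·(1 - u/2)^2·e^(-u) du = -(u^4/4 + u^2 + 2·u + 2)·e^(-u) + C, the region integral is ≈ 0.10535 and the full one is 2.
The region integral divided by the full integral gives P = 0.05268.

P ≈ 0.0527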